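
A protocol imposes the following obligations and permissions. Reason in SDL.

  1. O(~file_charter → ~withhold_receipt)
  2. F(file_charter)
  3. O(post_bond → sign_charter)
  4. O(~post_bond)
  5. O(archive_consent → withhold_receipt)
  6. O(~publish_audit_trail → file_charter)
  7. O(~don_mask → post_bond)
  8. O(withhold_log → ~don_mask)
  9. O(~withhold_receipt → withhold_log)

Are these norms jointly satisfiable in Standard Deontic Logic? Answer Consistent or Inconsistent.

Inconsistent

Premise 4 states O(~post_bond) outright.
Premise 7 is O(~don_mask → post_bond); contrapositively O(~post_bond → don_mask). Since O(~post_bond) holds, K gives O(don_mask).
Premise 8, O(withhold_log → ~don_mask), contraposes to O(don_mask → ~withhold_log); with O(don_mask) we get O(~withhold_log).
Premise 9, O(~withhold_receipt → withhold_log), contraposes to O(~withhold_log → withhold_receipt); with O(~withhold_log) we get O(withhold_receipt).
The contrapositive of premise 1 (O(~file_charter → ~withhold_receipt)) is O(withhold_receipt → file_charter), and O(withhold_receipt) is already established, so O(file_charter).
But premise 2, F(file_charter), means O(~file_charter).
We now have both O(file_charter) and O(~file_charter) — file_charter is simultaneously obligatory and forbidden, violating the D-axiom.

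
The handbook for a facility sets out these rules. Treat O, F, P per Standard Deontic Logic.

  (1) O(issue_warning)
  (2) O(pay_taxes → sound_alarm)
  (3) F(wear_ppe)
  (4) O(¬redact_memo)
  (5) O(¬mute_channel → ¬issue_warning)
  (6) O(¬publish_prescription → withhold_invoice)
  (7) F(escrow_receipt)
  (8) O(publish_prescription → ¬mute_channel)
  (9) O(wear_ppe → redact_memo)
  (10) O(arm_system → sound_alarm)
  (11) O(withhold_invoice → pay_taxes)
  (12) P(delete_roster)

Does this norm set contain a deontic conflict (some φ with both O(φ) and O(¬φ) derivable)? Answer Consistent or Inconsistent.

Premise 9 is O(wear_ppe → redact_memo), but O(wear_ppe) is not derivable from the premises, so it does not yield O(redact_memo).
So O(redact_memo) is not derivable, and the apparent clash with O(¬redact_memo) does not arise.
A world satisfying every obligation exists (e.g. arm_system=false, delete_roster=false, escrow_receipt=false, issue_warning=true, mute_channel=true, pay_taxes=true, publish_prescription=false, redact_memo=false, sound_alarm=true, wear_ppe=false, withhold_invoice=true); no atom is both obligatory and forbidden, so the set is consistent.

Consistent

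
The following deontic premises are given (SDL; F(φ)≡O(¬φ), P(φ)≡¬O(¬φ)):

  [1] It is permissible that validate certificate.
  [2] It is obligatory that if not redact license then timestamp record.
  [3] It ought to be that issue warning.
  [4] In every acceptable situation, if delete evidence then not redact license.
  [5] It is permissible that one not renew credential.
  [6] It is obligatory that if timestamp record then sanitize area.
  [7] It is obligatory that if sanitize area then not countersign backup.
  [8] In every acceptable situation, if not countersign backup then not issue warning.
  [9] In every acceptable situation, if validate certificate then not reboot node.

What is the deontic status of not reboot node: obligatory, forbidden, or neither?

Neither

Premise 9 is O(validate_certificate → ¬reboot_node), but O(validate_certificate) is not derivable from the premises (the permission P(validate_certificate) asserts only ¬O(¬validate_certificate), not O(validate_certificate)), so it does not yield O(¬reboot_node).
No premise or chain of K-axiom applications forces O(¬reboot_node), and none forces O(reboot_node). So ¬reboot_node is neither obligatory nor forbidden under these norms.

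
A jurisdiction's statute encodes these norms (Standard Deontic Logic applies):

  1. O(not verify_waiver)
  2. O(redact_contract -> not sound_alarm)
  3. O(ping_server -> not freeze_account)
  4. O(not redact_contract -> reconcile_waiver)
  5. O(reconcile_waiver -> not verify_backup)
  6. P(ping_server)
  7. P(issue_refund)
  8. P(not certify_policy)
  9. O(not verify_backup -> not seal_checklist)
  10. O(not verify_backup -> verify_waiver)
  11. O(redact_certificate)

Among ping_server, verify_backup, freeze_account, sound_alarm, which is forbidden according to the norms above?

Premise 1 gives O(not verify_waiver).
Premise 10, O(not verify_backup -> verify_waiver), contraposes to O(not verify_waiver -> verify_backup); with O(not verify_waiver) we get O(verify_backup).
Premise 5 is O(reconcile_waiver -> not verify_backup); contrapositively O(verify_backup -> not reconcile_waiver). Since O(verify_backup) holds, K gives O(not reconcile_waiver).
Premise 4, O(not redact_contract -> reconcile_waiver), contraposes to O(not reconcile_waiver -> redact_contract); with O(not reconcile_waiver) we get O(redact_contract).
Premise 2 is O(redact_contract -> not sound_alarm); since O(redact_contract), deontic closure gives O(not sound_alarm).
So O(not sound_alarm) holds, i.e. sound_alarm is forbidden. None of the other listed options is forbidden under the premises.

sound_alarm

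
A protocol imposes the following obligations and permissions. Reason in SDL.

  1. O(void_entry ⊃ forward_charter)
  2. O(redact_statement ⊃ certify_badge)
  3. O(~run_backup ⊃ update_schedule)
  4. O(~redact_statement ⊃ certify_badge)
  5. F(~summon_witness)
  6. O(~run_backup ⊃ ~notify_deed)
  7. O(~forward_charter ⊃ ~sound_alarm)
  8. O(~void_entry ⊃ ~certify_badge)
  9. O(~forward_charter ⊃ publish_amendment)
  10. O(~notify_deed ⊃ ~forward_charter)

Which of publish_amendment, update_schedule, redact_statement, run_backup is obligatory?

Premises 2 and 4 are O(redact_statement ⊃ certify_badge) and O(~redact_statement ⊃ certify_badge); every ideal world satisfies redact_statement or ~redact_statement, so in either case certify_badge holds — hence O(certify_badge).
Premise 8, O(~void_entry ⊃ ~certify_badge), contraposes to O(certify_badge ⊃ void_entry); with O(certify_badge) we get O(void_entry).
Applying K to premise 1 (O(void_entry ⊃ forward_charter)) and O(void_entry) yields O(forward_charter).
Premise 10, O(~notify_deed ⊃ ~forward_charter), contraposes to O(forward_charter ⊃ notify_deed); with O(forward_charter) we get O(notify_deed).
Premise 6, O(~run_backup ⊃ ~notify_deed), contraposes to O(notify_deed ⊃ run_backup); with O(notify_deed) we get O(run_backup).
So O(run_backup) holds — run_backup is obligatory. None of the other listed options is made obligatory by any chain of premises.

run_backup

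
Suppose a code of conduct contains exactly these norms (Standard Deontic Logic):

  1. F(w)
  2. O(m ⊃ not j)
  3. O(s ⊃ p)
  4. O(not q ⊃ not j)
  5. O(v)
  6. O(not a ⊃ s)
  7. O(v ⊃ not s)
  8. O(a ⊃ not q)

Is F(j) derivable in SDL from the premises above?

Premise 5 states O(v) outright.
Applying K to premise 7 (O(v ⊃ not s)) and O(v) yields O(not s).
Premise 6, O(not a ⊃ s), contraposes to O(not s ⊃ a); with O(not s) we get O(a).
With premise 8, O(a ⊃ not q), the K-axiom yields O(not q).
From O(not q) and premise 4, O(not q ⊃ not j), we obtain O(not j).
Premises 1, 2, 3 do not contribute to this derivation.
So O(not j) holds, i.e. F(j). The claim follows.

Yes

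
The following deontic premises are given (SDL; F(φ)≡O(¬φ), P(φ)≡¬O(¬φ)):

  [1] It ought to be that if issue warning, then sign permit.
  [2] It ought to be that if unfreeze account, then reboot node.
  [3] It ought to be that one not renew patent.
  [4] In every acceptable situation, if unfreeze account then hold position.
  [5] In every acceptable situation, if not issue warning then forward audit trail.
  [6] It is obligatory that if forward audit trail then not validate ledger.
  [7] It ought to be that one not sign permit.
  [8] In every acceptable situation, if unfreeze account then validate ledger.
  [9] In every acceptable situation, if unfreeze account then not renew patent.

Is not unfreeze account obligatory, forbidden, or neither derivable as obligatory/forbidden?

From premise 7 we have O(¬sign_permit).
Premise 1, O(issue_warning → sign_permit), contraposes to O(¬sign_permit → ¬issue_warning); with O(¬sign_permit) we get O(¬issue_warning).
With premise 5, O(¬issue_warning → forward_audit_trail), the K-axiom yields O(forward_audit_trail).
With premise 6, O(forward_audit_trail → ¬validate_ledger), the K-axiom yields O(¬validate_ledger).
Premise 8, O(unfreeze_account → validate_ledger), contraposes to O(¬validate_ledger → ¬unfreeze_account); with O(¬validate_ledger) we get O(¬unfreeze_account).
Premises 2, 3, 4, 9 do not contribute to this derivation.
Hence ¬unfreeze_account is obligatory.

Obligatory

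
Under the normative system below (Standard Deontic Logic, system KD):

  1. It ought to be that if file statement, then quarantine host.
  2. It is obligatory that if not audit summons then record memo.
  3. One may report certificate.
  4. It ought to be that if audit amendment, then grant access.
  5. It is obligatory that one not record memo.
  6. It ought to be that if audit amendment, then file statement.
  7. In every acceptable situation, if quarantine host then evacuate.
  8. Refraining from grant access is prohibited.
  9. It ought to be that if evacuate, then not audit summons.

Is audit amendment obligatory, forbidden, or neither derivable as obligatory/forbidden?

Forbidden

From premise 5 we have O(¬record_memo).
Premise 2, O(¬audit_summons → record_memo), contraposes to O(¬record_memo → audit_summons); with O(¬record_memo) we get O(audit_summons).
Premise 9 is O(evacuate → ¬audit_summons); contrapositively O(audit_summons → ¬evacuate). Since O(audit_summons) holds, K gives O(¬evacuate).
Premise 7, O(quarantine_host → evacuate), contraposes to O(¬evacuate → ¬quarantine_host); with O(¬evacuate) we get O(¬quarantine_host).
Premise 1, O(file_statement → quarantine_host), contraposes to O(¬quarantine_host → ¬file_statement); with O(¬quarantine_host) we get O(¬file_statement).
Premise 6 is O(audit_amendment → file_statement); contrapositively O(¬file_statement → ¬audit_amendment). Since O(¬file_statement) holds, K gives O(¬audit_amendment).
Premises 3, 4, 8 do not contribute to this derivation.
Thus O(¬audit_amendment), which is F(audit_amendment): audit_amendment is forbidden.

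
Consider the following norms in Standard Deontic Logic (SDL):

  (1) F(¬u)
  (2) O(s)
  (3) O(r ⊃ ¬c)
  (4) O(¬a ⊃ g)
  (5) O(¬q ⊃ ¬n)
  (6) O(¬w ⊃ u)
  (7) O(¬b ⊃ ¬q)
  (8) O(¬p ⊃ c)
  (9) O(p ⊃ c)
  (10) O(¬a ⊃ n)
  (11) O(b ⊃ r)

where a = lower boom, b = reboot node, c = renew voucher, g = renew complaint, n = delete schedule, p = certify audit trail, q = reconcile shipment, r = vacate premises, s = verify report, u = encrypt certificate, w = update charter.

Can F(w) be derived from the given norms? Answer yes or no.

Premise 6 is O(¬w ⊃ u); even if O(u) held, inferring O(¬w) would be affirming the consequent — invalid.
No other premise forces O(¬w). An ideal world satisfying every premise can still have w true, so F(w) is not derivable.

No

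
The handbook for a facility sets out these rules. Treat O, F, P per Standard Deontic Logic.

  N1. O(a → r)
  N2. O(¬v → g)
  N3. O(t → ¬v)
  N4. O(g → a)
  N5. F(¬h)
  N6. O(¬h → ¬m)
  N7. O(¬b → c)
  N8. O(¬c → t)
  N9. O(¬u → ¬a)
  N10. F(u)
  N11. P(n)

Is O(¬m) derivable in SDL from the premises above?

Premise 6 is O(¬h → ¬m), but O(¬h) is not derivable from the premises, so it does not yield O(¬m).
No other premise forces O(¬m). An ideal world satisfying every premise can still have ¬m false, so O(¬m) is not derivable.

No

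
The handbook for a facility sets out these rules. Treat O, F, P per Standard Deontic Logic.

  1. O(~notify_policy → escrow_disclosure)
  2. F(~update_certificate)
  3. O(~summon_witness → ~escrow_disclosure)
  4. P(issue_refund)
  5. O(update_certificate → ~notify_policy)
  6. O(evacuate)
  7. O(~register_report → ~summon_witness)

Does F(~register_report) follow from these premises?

Yes

Premise 2, F(~update_certificate), is equivalent to O(update_certificate).
With premise 5, O(update_certificate → ~notify_policy), the K-axiom yields O(~notify_policy).
From O(~notify_policy) and premise 1, O(~notify_policy → escrow_disclosure), we obtain O(escrow_disclosure).
Premise 3, O(~summon_witness → ~escrow_disclosure), contraposes to O(escrow_disclosure → summon_witness); with O(escrow_disclosure) we get O(summon_witness).
Premise 7 is O(~register_report → ~summon_witness); contrapositively O(summon_witness → register_report). Since O(summon_witness) holds, K gives O(register_report).
Premises 4, 6 do not contribute to this derivation.
So O(register_report) holds, i.e. F(~register_report). The claim follows.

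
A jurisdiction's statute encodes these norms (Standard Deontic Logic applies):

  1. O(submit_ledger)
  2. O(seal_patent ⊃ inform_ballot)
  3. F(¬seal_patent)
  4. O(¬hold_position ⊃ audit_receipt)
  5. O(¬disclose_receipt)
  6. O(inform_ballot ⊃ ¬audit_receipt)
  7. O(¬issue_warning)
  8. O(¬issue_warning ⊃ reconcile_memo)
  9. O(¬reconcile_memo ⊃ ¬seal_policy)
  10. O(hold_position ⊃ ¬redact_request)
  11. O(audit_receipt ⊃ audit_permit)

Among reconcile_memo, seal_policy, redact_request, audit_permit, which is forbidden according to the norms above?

redact_request

Premise 3, F(¬seal_patent), is equivalent to O(seal_patent).
Applying K to premise 2 (O(seal_patent ⊃ inform_ballot)) and O(seal_patent) yields O(inform_ballot).
Applying K to premise 6 (O(inform_ballot ⊃ ¬audit_receipt)) and O(inform_ballot) yields O(¬audit_receipt).
Premise 4, O(¬hold_position ⊃ audit_receipt), contraposes to O(¬audit_receipt ⊃ hold_position); with O(¬audit_receipt) we get O(hold_position).
From O(hold_position) and premise 10, O(hold_position ⊃ ¬redact_request), we obtain O(¬redact_request).
So O(¬redact_request) holds, i.e. redact_request is forbidden. None of the other listed options is forbidden under the premises.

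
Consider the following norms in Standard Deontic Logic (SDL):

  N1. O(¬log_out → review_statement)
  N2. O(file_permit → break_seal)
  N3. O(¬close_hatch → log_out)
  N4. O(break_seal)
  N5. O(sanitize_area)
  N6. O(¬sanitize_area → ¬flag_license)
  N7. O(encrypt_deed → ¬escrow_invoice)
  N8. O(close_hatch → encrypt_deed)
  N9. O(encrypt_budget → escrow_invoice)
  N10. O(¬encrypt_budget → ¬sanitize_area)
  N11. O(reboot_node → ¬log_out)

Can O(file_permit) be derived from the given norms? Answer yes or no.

No

Premise 2 is O(file_permit → break_seal); even if O(break_seal) held, inferring O(file_permit) would be affirming the consequent — invalid.
No other premise forces O(file_permit). An ideal world satisfying every premise can still have file_permit false, so O(file_permit) is not derivable.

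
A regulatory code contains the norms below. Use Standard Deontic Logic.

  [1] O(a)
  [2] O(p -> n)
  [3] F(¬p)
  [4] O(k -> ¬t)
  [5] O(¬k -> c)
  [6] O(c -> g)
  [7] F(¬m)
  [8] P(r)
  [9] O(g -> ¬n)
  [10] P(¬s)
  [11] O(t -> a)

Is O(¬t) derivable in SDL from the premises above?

F(¬p) at premise 3 means O(p).
From O(p) and premise 2, O(p -> n), we obtain O(n).
Premise 9 is O(g -> ¬n); contrapositively O(n -> ¬g). Since O(n) holds, K gives O(¬g).
Premise 6, O(c -> g), contraposes to O(¬g -> ¬c); with O(¬g) we get O(¬c).
Premise 5, O(¬k -> c), contraposes to O(¬c -> k); with O(¬c) we get O(k).
From O(k) and premise 4, O(k -> ¬t), we obtain O(¬t).
Premises 1, 7, 8, 10, 11 do not contribute to this derivation.
So O(¬t) follows.

Yes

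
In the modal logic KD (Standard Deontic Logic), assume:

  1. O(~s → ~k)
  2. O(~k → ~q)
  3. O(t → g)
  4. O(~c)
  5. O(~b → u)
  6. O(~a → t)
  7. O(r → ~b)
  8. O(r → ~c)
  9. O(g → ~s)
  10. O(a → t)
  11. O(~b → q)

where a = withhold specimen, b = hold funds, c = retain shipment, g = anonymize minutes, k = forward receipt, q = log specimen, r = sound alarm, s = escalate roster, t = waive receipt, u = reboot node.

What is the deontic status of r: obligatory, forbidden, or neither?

Premises 10 and 6 are O(a → t) and O(~a → t); every ideal world satisfies a or ~a, so in either case t holds — hence O(t).
From O(t) and premise 3, O(t → g), we obtain O(g).
From O(g) and premise 9, O(g → ~s), we obtain O(~s).
From O(~s) and premise 1, O(~s → ~k), we obtain O(~k).
Premise 2 is O(~k → ~q); since O(~k), deontic closure gives O(~q).
Premise 11, O(~b → q), contraposes to O(~q → b); with O(~q) we get O(b).
Premise 7, O(r → ~b), contraposes to O(b → ~r); with O(b) we get O(~r).
Premises 4, 5, 8 do not contribute to this derivation.
Thus O(~r), which is F(r): r is forbidden.

Forbidden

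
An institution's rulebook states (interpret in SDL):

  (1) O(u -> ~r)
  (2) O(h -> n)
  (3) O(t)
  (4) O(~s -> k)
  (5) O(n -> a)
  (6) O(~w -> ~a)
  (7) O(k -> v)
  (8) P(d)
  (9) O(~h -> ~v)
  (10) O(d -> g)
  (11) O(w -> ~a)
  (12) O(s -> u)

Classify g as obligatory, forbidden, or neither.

Premise 10 is O(d -> g), but O(d) is not derivable from the premises (the permission P(d) asserts only ~O(~d), not O(d)), so it does not yield O(g).
No premise or chain of K-axiom applications forces O(g), and none forces O(~g). So g is neither obligatory nor forbidden under these norms.

Neither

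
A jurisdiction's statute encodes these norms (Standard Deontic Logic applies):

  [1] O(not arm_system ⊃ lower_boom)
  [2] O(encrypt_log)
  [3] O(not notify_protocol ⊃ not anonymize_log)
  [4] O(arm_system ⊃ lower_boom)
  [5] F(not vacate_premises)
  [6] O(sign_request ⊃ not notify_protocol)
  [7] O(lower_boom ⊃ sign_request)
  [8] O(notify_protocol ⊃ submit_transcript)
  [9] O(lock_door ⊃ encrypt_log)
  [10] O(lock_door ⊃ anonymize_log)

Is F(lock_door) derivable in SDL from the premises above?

Yes

Premises 1 and 4 cover both cases: O(not arm_system ⊃ lower_boom) and O(arm_system ⊃ lower_boom). Since not arm_system ∨ arm_system is a tautology, O(lower_boom) follows.
Premise 7 is O(lower_boom ⊃ sign_request); since O(lower_boom), deontic closure gives O(sign_request).
With premise 6, O(sign_request ⊃ not notify_protocol), the K-axiom yields O(not notify_protocol).
Applying K to premise 3 (O(not notify_protocol ⊃ not anonymize_log)) and O(not notify_protocol) yields O(not anonymize_log).
The contrapositive of premise 10 (O(lock_door ⊃ anonymize_log)) is O(not anonymize_log ⊃ not lock_door), and O(not anonymize_log) is already established, so O(not lock_door).
Premises 2, 5, 8, 9 do not contribute to this derivation.
So O(not lock_door) holds, i.e. F(lock_door). The claim follows.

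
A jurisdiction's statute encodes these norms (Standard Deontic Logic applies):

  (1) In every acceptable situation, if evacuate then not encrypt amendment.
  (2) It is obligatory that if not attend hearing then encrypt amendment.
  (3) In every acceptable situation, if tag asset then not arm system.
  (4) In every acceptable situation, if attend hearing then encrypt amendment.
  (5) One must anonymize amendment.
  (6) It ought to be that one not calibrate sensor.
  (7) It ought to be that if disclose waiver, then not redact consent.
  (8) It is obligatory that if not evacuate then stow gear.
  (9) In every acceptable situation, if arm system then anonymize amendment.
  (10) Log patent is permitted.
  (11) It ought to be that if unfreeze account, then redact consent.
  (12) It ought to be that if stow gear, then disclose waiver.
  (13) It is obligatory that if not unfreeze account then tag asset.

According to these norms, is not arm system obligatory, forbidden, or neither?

Premises 2 and 4 cover both cases: O(¬attend_hearing → encrypt_amendment) and O(attend_hearing → encrypt_amendment). Since ¬attend_hearing ∨ attend_hearing is a tautology, O(encrypt_amendment) follows.
Premise 1 is O(evacuate → ¬encrypt_amendment); contrapositively O(encrypt_amendment → ¬evacuate). Since O(encrypt_amendment) holds, K gives O(¬evacuate).
Applying K to premise 8 (O(¬evacuate → stow_gear)) and O(¬evacuate) yields O(stow_gear).
Premise 12 is O(stow_gear → disclose_waiver); since O(stow_gear), deontic closure gives O(disclose_waiver).
With premise 7, O(disclose_waiver → ¬redact_consent), the K-axiom yields O(¬redact_consent).
The contrapositive of premise 11 (O(unfreeze_account → redact_consent)) is O(¬redact_consent → ¬unfreeze_account), and O(¬redact_consent) is already established, so O(¬unfreeze_account).
Applying K to premise 13 (O(¬unfreeze_account → tag_asset)) and O(¬unfreeze_account) yields O(tag_asset).
With premise 3, O(tag_asset → ¬arm_system), the K-axiom yields O(¬arm_system).
Premises 5, 6, 9, 10 do not contribute to this derivation.
Hence ¬arm_system is obligatory.

Obligatory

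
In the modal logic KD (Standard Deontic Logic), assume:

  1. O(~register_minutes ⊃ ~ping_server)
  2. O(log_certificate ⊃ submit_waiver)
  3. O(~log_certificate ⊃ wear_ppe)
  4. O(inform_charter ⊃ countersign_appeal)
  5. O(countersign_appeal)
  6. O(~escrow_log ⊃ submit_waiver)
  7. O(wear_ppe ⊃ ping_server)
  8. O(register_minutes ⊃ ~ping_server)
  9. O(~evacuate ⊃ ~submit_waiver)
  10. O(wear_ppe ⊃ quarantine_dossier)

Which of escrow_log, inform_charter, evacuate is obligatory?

evacuate

Premises 1 and 8 cover both cases: O(~register_minutes ⊃ ~ping_server) and O(register_minutes ⊃ ~ping_server). Since ~register_minutes ∨ register_minutes is a tautology, O(~ping_server) follows.
Premise 7, O(wear_ppe ⊃ ping_server), contraposes to O(~ping_server ⊃ ~wear_ppe); with O(~ping_server) we get O(~wear_ppe).
The contrapositive of premise 3 (O(~log_certificate ⊃ wear_ppe)) is O(~wear_ppe ⊃ log_certificate), and O(~wear_ppe) is already established, so O(log_certificate).
Premise 2 is O(log_certificate ⊃ submit_waiver); since O(log_certificate), deontic closure gives O(submit_waiver).
Premise 9 is O(~evacuate ⊃ ~submit_waiver); contrapositively O(submit_waiver ⊃ evacuate). Since O(submit_waiver) holds, K gives O(evacuate).
So O(evacuate) holds — evacuate is obligatory. None of the other listed options is made obligatory by any chain of premises.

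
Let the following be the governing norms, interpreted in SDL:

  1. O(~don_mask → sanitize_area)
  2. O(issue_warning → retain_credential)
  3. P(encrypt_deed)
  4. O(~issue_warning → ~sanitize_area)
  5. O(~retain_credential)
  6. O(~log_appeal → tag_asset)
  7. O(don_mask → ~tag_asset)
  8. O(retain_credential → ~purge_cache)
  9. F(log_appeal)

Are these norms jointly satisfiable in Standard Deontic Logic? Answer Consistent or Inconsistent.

Premise 5 states O(~retain_credential) outright.
The contrapositive of premise 2 (O(issue_warning → retain_credential)) is O(~retain_credential → ~issue_warning), and O(~retain_credential) is already established, so O(~issue_warning).
Premise 4 is O(~issue_warning → ~sanitize_area); since O(~issue_warning), deontic closure gives O(~sanitize_area).
Premise 1, O(~don_mask → sanitize_area), contraposes to O(~sanitize_area → don_mask); with O(~sanitize_area) we get O(don_mask).
Applying K to premise 7 (O(don_mask → ~tag_asset)) and O(don_mask) yields O(~tag_asset).
The contrapositive of premise 6 (O(~log_appeal → tag_asset)) is O(~tag_asset → log_appeal), and O(~tag_asset) is already established, so O(log_appeal).
However, F(log_appeal) at premise 9 amounts to O(~log_appeal).
We now have both O(log_appeal) and O(~log_appeal) — log_appeal is simultaneously obligatory and forbidden, violating the D-axiom.

Inconsistent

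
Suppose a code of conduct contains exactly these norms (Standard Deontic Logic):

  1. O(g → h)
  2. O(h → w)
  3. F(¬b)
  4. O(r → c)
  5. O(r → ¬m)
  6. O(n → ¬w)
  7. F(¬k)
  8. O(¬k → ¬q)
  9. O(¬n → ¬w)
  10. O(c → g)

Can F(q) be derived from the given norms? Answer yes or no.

No

Premise 8 is O(¬k → ¬q), but O(¬k) is not derivable from the premises, so it does not yield O(¬q).
No other premise forces O(¬q). An ideal world satisfying every premise can still have q true, so F(q) is not derivable.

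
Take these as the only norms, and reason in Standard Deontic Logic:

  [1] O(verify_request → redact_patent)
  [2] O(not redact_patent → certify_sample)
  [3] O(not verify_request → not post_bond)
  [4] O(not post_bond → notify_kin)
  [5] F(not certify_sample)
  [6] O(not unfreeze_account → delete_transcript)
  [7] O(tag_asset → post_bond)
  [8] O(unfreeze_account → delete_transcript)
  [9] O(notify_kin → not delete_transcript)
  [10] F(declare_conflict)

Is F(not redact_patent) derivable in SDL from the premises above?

Yes

By case analysis on not unfreeze_account: premise 6 gives O(not unfreeze_account → delete_transcript) and premise 8 gives O(unfreeze_account → delete_transcript), so O(delete_transcript) either way.
Premise 9, O(notify_kin → not delete_transcript), contraposes to O(delete_transcript → not notify_kin); with O(delete_transcript) we get O(not notify_kin).
Premise 4, O(not post_bond → notify_kin), contraposes to O(not notify_kin → post_bond); with O(not notify_kin) we get O(post_bond).
Premise 3 is O(not verify_request → not post_bond); contrapositively O(post_bond → verify_request). Since O(post_bond) holds, K gives O(verify_request).
Applying K to premise 1 (O(verify_request → redact_patent)) and O(verify_request) yields O(redact_patent).
Premises 2, 5, 7, 10 do not contribute to this derivation.
So O(redact_patent) holds, i.e. F(not redact_patent). The claim follows.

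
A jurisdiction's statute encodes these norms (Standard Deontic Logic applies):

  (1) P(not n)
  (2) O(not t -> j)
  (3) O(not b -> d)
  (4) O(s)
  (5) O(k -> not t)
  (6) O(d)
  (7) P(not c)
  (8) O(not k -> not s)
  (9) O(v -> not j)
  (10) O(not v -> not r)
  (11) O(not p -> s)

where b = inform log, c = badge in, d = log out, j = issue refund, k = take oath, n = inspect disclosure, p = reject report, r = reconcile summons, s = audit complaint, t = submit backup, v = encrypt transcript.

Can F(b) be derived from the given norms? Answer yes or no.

No

Premise 3 is O(not b -> d); even if O(d) held, inferring O(not b) would be affirming the consequent — invalid.
No other premise forces O(not b). An ideal world satisfying every premise can still have b true, so F(b) is not derivable.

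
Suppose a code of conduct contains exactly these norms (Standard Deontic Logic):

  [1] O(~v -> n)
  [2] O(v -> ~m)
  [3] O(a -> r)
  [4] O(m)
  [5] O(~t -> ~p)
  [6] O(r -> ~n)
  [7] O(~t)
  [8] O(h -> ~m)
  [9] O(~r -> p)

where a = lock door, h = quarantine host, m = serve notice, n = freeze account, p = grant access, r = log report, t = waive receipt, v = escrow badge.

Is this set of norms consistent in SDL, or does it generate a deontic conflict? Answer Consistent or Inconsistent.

From premise 7 we have O(~t).
With premise 5, O(~t -> ~p), the K-axiom yields O(~p).
Premise 9, O(~r -> p), contraposes to O(~p -> r); with O(~p) we get O(r).
With premise 6, O(r -> ~n), the K-axiom yields O(~n).
The contrapositive of premise 1 (O(~v -> n)) is O(~n -> v), and O(~n) is already established, so O(v).
With premise 2, O(v -> ~m), the K-axiom yields O(~m).
But premise 4 directly asserts O(m).
We now have both O(~m) and O(m) — m is simultaneously obligatory and forbidden, violating the D-axiom.

Inconsistent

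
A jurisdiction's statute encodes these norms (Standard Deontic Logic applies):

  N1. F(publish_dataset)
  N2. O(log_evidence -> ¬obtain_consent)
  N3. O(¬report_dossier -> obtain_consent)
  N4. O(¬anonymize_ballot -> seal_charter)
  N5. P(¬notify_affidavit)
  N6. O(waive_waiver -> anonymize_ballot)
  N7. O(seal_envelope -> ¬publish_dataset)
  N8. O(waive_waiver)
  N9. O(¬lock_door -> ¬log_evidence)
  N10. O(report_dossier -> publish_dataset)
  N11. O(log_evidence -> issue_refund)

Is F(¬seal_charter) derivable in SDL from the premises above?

Premise 4 is O(¬anonymize_ballot -> seal_charter), but O(¬anonymize_ballot) is not derivable from the premises, so it does not yield O(seal_charter).
No other premise forces O(seal_charter). An ideal world satisfying every premise can still have ¬seal_charter true, so F(¬seal_charter) is not derivable.

No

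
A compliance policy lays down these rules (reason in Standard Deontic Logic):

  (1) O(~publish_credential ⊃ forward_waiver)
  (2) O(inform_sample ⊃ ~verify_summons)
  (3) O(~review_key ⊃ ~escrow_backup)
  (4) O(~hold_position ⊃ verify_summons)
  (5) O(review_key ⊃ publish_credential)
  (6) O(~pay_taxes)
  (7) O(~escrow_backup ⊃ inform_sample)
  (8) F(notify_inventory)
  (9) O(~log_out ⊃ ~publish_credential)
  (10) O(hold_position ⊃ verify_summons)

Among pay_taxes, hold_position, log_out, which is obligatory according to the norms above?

By case analysis on ~hold_position: premise 4 gives O(~hold_position ⊃ verify_summons) and premise 10 gives O(hold_position ⊃ verify_summons), so O(verify_summons) either way.
Premise 2, O(inform_sample ⊃ ~verify_summons), contraposes to O(verify_summons ⊃ ~inform_sample); with O(verify_summons) we get O(~inform_sample).
Premise 7 is O(~escrow_backup ⊃ inform_sample); contrapositively O(~inform_sample ⊃ escrow_backup). Since O(~inform_sample) holds, K gives O(escrow_backup).
The contrapositive of premise 3 (O(~review_key ⊃ ~escrow_backup)) is O(escrow_backup ⊃ review_key), and O(escrow_backup) is already established, so O(review_key).
Premise 5 is O(review_key ⊃ publish_credential); since O(review_key), deontic closure gives O(publish_credential).
Premise 9 is O(~log_out ⊃ ~publish_credential); contrapositively O(publish_credential ⊃ log_out). Since O(publish_credential) holds, K gives O(log_out).
So O(log_out) holds — log_out is obligatory. None of the other listed options is made obligatory by any chain of premises.

log_out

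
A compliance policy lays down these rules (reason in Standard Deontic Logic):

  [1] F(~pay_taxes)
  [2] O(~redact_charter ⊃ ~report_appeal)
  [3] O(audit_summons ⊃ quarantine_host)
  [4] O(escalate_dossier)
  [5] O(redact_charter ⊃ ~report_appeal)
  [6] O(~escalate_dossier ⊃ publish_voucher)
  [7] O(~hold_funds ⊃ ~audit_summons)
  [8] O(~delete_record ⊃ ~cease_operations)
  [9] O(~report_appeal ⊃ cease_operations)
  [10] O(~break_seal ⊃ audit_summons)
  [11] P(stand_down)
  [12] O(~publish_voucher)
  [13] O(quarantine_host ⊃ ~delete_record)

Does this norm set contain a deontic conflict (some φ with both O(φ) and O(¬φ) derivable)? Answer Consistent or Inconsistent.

Premise 6 is O(~escalate_dossier ⊃ publish_voucher), but O(~escalate_dossier) is not derivable from the premises, so it does not yield O(publish_voucher).
So O(publish_voucher) is not derivable, and the apparent clash with O(~publish_voucher) does not arise.
A world satisfying every obligation exists (e.g. audit_summons=false, break_seal=true, cease_operations=true, delete_record=true, escalate_dossier=true, hold_funds=false, pay_taxes=true, publish_voucher=false, quarantine_host=false, redact_charter=false, report_appeal=false, stand_down=false); no atom is both obligatory and forbidden, so the set is consistent.

Consistent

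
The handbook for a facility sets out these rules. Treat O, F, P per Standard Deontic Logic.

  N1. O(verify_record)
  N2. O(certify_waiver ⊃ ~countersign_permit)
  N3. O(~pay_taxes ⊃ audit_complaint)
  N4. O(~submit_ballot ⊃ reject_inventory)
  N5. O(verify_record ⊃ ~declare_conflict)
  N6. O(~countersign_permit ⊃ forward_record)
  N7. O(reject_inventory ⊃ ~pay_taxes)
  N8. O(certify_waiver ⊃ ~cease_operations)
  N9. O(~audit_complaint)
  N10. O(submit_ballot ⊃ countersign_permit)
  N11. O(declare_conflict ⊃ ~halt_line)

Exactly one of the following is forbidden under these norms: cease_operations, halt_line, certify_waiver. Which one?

Premise 9 states O(~audit_complaint) outright.
The contrapositive of premise 3 (O(~pay_taxes ⊃ audit_complaint)) is O(~audit_complaint ⊃ pay_taxes), and O(~audit_complaint) is already established, so O(pay_taxes).
The contrapositive of premise 7 (O(reject_inventory ⊃ ~pay_taxes)) is O(pay_taxes ⊃ ~reject_inventory), and O(pay_taxes) is already established, so O(~reject_inventory).
Premise 4, O(~submit_ballot ⊃ reject_inventory), contraposes to O(~reject_inventory ⊃ submit_ballot); with O(~reject_inventory) we get O(submit_ballot).
Premise 10 is O(submit_ballot ⊃ countersign_permit); since O(submit_ballot), deontic closure gives O(countersign_permit).
Premise 2 is O(certify_waiver ⊃ ~countersign_permit); contrapositively O(countersign_permit ⊃ ~certify_waiver). Since O(countersign_permit) holds, K gives O(~certify_waiver).
So O(~certify_waiver) holds, i.e. certify_waiver is forbidden. None of the other listed options is forbidden under the premises.

certify_waiver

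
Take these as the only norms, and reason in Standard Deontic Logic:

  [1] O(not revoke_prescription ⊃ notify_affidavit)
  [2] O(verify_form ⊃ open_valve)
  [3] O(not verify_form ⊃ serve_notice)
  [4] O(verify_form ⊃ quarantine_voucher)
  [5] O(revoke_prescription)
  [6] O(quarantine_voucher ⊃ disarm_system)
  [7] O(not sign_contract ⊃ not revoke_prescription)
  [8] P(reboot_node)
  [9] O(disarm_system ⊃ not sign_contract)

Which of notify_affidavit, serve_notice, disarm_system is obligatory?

Premise 5 states O(revoke_prescription) outright.
The contrapositive of premise 7 (O(not sign_contract ⊃ not revoke_prescription)) is O(revoke_prescription ⊃ sign_contract), and O(revoke_prescription) is already established, so O(sign_contract).
Premise 9, O(disarm_system ⊃ not sign_contract), contraposes to O(sign_contract ⊃ not disarm_system); with O(sign_contract) we get O(not disarm_system).
The contrapositive of premise 6 (O(quarantine_voucher ⊃ disarm_system)) is O(not disarm_system ⊃ not quarantine_voucher), and O(not disarm_system) is already established, so O(not quarantine_voucher).
The contrapositive of premise 4 (O(verify_form ⊃ quarantine_voucher)) is O(not quarantine_voucher ⊃ not verify_form), and O(not quarantine_voucher) is already established, so O(not verify_form).
Premise 3 is O(not verify_form ⊃ serve_notice); since O(not verify_form), deontic closure gives O(serve_notice).
So O(serve_notice) holds — serve_notice is obligatory. None of the other listed options is made obligatory by any chain of premises.

serve_notice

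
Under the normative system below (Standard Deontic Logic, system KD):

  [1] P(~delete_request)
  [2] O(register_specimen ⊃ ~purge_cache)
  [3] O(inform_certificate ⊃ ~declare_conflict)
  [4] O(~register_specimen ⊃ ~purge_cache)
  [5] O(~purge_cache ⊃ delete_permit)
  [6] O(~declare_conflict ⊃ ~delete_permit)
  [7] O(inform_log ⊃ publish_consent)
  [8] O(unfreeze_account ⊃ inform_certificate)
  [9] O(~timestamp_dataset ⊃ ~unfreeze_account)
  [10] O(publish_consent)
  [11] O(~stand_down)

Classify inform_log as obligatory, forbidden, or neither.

Premise 7 is O(inform_log ⊃ publish_consent); even if O(publish_consent) held, inferring O(inform_log) would be affirming the consequent — invalid.
No premise or chain of K-axiom applications forces O(inform_log), and none forces O(~inform_log). So inform_log is neither obligatory nor forbidden under these norms.

Neither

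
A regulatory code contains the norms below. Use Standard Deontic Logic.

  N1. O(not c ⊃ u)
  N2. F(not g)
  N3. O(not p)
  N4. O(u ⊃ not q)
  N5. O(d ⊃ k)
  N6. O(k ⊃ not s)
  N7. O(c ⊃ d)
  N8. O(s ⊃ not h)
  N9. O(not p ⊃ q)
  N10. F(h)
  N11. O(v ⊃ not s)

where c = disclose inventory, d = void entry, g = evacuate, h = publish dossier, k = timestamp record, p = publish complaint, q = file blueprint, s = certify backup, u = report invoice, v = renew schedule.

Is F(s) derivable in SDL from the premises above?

Yes

From premise 3 we have O(not p).
From O(not p) and premise 9, O(not p ⊃ q), we obtain O(q).
The contrapositive of premise 4 (O(u ⊃ not q)) is O(q ⊃ not u), and O(q) is already established, so O(not u).
The contrapositive of premise 1 (O(not c ⊃ u)) is O(not u ⊃ c), and O(not u) is already established, so O(c).
Premise 7 is O(c ⊃ d); since O(c), deontic closure gives O(d).
Premise 5 is O(d ⊃ k); since O(d), deontic closure gives O(k).
With premise 6, O(k ⊃ not s), the K-axiom yields O(not s).
Premises 2, 8, 10, 11 do not contribute to this derivation.
So O(not s) holds, i.e. F(s). The claim follows.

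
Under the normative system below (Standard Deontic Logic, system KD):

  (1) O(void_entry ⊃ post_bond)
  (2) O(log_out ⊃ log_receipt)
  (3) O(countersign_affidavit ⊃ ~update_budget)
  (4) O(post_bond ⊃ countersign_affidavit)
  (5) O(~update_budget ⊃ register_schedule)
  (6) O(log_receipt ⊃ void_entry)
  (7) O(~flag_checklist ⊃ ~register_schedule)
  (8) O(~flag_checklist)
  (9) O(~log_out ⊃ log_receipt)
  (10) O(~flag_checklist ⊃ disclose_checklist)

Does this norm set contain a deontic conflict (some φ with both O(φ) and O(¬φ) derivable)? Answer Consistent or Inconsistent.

Premises 9 and 2 are O(~log_out ⊃ log_receipt) and O(log_out ⊃ log_receipt); every ideal world satisfies ~log_out or log_out, so in either case log_receipt holds — hence O(log_receipt).
With premise 6, O(log_receipt ⊃ void_entry), the K-axiom yields O(void_entry).
Premise 1 is O(void_entry ⊃ post_bond); since O(void_entry), deontic closure gives O(post_bond).
Premise 4 is O(post_bond ⊃ countersign_affidavit); since O(post_bond), deontic closure gives O(countersign_affidavit).
Premise 3 is O(countersign_affidavit ⊃ ~update_budget); since O(countersign_affidavit), deontic closure gives O(~update_budget).
Premise 5 is O(~update_budget ⊃ register_schedule); since O(~update_budget), deontic closure gives O(register_schedule).
Premise 7 is O(~flag_checklist ⊃ ~register_schedule); contrapositively O(register_schedule ⊃ flag_checklist). Since O(register_schedule) holds, K gives O(flag_checklist).
Yet premise 8 states O(~flag_checklist).
We now have both O(flag_checklist) and O(~flag_checklist) — flag_checklist is simultaneously obligatory and forbidden, violating the D-axiom.

Inconsistent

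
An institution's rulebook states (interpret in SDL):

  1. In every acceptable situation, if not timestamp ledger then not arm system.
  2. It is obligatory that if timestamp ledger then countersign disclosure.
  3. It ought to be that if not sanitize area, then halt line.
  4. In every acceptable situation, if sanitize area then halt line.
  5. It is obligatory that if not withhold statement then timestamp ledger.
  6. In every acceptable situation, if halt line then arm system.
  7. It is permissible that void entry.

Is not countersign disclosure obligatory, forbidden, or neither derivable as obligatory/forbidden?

By case analysis on ¬sanitize_area: premise 3 gives O(¬sanitize_area → halt_line) and premise 4 gives O(sanitize_area → halt_line), so O(halt_line) either way.
With premise 6, O(halt_line → arm_system), the K-axiom yields O(arm_system).
Premise 1 is O(¬timestamp_ledger → ¬arm_system); contrapositively O(arm_system → timestamp_ledger). Since O(arm_system) holds, K gives O(timestamp_ledger).
Premise 2 is O(timestamp_ledger → countersign_disclosure); since O(timestamp_ledger), deontic closure gives O(countersign_disclosure).
Premises 5, 7 do not contribute to this derivation.
Thus O(countersign_disclosure), which is F(¬countersign_disclosure): ¬countersign_disclosure is forbidden.

Forbidden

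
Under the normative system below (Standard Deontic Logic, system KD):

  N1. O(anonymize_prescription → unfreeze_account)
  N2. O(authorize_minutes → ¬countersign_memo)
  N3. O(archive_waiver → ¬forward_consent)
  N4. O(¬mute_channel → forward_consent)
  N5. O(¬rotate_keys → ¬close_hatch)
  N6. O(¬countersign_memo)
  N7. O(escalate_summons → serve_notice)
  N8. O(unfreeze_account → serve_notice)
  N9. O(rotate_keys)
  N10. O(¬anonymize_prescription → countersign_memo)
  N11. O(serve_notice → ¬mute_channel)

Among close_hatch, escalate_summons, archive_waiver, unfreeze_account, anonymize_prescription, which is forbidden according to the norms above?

Premise 6 states O(¬countersign_memo) outright.
Premise 10 is O(¬anonymize_prescription → countersign_memo); contrapositively O(¬countersign_memo → anonymize_prescription). Since O(¬countersign_memo) holds, K gives O(anonymize_prescription).
Applying K to premise 1 (O(anonymize_prescription → unfreeze_account)) and O(anonymize_prescription) yields O(unfreeze_account).
With premise 8, O(unfreeze_account → serve_notice), the K-axiom yields O(serve_notice).
Premise 11 is O(serve_notice → ¬mute_channel); since O(serve_notice), deontic closure gives O(¬mute_channel).
With premise 4, O(¬mute_channel → forward_consent), the K-axiom yields O(forward_consent).
The contrapositive of premise 3 (O(archive_waiver → ¬forward_consent)) is O(forward_consent → ¬archive_waiver), and O(forward_consent) is already established, so O(¬archive_waiver).
So O(¬archive_waiver) holds, i.e. archive_waiver is forbidden. None of the other listed options is forbidden under the premises.

archive_waiver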